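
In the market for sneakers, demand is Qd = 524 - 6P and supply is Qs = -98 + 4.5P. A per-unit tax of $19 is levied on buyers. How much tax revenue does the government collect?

Pre-tax equilibrium: P* = 1244/21, Q* = 1180/7.
Tax on buyers shifts demand to Qd = 524 − 6(P + 19) = 410 - 6P.
410 - 6P = -98 + 4.5P gives seller price Ps = 1016/21; buyers pay Pb = 1016/21 + 19 = 1415/21.
New quantity: Q = 524 − 6(1415/21) = 838/7.
Revenue = 19 × 838/7 = 15922/7.

Tax revenue = 15922/7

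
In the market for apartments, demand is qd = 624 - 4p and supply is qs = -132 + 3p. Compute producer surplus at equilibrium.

Equilibrium: 624 - 4p = -132 + 3p gives p* = 108, q* = 192.
Supply starts at p = 44 (where qs = 0).
PS = ½(108 − 44)(192) = 6144.

Producer surplus = 6144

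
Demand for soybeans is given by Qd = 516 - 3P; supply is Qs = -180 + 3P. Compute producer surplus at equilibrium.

Equilibrium: 516 - 3P = -180 + 3P gives P* = 116, Q* = 168.
Supply starts at P = 60 (where Qs = 0).
PS = ½(116 − 60)(168) = 4704.

Producer surplus = 4704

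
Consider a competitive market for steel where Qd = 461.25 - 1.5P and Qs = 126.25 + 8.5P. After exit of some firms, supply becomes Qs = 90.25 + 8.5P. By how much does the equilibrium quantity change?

ΔQ = -5.4

Original equilibrium: P* = 33.5, Q* = 411.
New equilibrium: 461.25 - 1.5P = 90.25 + 8.5P, so 371 = 10P and P' = 37.1; Q' = 461.25 − 1.5(37.1) = 405.6.
Change in quantity: 405.6 − 411 = -5.4.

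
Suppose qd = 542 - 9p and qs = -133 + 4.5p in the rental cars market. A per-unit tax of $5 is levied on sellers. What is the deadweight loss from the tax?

Pre-tax equilibrium: p* = 50, q* = 92.
Tax on sellers shifts supply to qs = -133 + 4.5(p − 5) = -155.5 + 4.5p.
542 - 9p = -155.5 + 4.5p gives buyer price pb = 155/3; sellers receive ps = 155/3 − 5 = 140/3.
New quantity: q = 542 − 9(155/3) = 77.
DWL = ½ × 5 × (92 − 77) = 37.5.

Deadweight loss = 37.5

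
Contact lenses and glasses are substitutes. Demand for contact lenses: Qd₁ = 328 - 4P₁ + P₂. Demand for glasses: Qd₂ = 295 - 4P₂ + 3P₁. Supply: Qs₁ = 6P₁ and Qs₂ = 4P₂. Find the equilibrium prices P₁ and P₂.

Market 1: 328 - 4P₁ + P₂ = 6P₁ → 10P₁ - P₂ = 328.
Market 2: 8P₂ - 3P₁ = 295.
Eliminating P₂: 8×(1) + 1×(2) gives 77P₁ = 2919, so P₁ = 417/11.
Back-substitute into (2): P₂ = (295 + 3×417/11) / 8 = 562/11.

P₁ = 417/11, P₂ = 562/11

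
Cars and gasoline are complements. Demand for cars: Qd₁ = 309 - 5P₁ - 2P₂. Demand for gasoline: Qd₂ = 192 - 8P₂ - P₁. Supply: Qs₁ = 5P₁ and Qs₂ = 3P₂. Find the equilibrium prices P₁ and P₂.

P₁ = 335/12, P₂ = 179/12

Market 1: 309 - 5P₁ - 2P₂ = 5P₁ → 10P₁ + 2P₂ = 309.
Market 2: 11P₂ + P₁ = 192.
Eliminating P₂: 11×(1) − 2×(2) gives 108P₁ = 3015, so P₁ = 335/12.
Back-substitute into (2): P₂ = (192 − 1×335/12) / 11 = 179/12.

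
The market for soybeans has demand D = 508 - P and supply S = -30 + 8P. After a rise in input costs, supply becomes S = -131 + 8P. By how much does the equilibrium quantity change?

Original equilibrium: P* = 538/9, Q* = 4034/9.
New equilibrium: 508 - P = -131 + 8P, so 639 = 9P and P' = 71; Q' = 508 − 1(71) = 437.
Change in quantity: 437 − 4034/9 = -101/9.

ΔQ = -101/9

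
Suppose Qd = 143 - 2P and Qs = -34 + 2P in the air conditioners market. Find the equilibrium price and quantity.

P* = 44.25, Q* = 54.5

Set Qd = Qs: 143 - 2P = -34 + 2P.
177 = 4P, so P* = 44.25.
Q* = 143 − 2(44.25) = 54.5.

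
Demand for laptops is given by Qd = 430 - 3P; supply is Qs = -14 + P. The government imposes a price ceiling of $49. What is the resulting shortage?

Equilibrium price would be P* = 111, so the ceiling at 49 binds.
At P = 49: Qd = 430 − 3(49) = 283, Qs = -14 + 1(49) = 35.
Shortage = 283 − 35 = 248.

Shortage = 248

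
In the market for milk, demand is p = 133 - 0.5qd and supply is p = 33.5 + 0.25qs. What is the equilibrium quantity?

Set the two price expressions equal: 133 - 0.5q = 33.5 + 0.25q.
99.5 = 0.75q, so q* = 398/3.
p* = 133 − (0.5)(398/3) = 200/3.

q* = 398/3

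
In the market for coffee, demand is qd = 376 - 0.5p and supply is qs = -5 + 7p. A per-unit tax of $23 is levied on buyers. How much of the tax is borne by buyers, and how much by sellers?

Pre-tax equilibrium: p* = 50.8, q* = 350.6.
Tax on buyers shifts demand to qd = 376 − 0.5(p + 23) = 364.5 - 0.5p.
364.5 - 0.5p = -5 + 7p gives seller price ps = 739/15; buyers pay pb = 739/15 + 23 = 1084/15.
New quantity: q = 376 − 0.5(1084/15) = 5098/15.
Buyer burden = 1084/15 − 50.8 = 322/15; seller burden = 50.8 − 739/15 = 23/15.

Buyers bear 322/15, sellers bear 23/15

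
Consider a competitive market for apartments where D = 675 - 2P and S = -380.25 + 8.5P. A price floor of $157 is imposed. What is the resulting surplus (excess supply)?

Equilibrium price would be P* = 100.5, so the floor at 157 binds.
At P = 157: D = 361, S = 954.25.
Surplus = 954.25 − 361 = 593.25.

Surplus = 593.25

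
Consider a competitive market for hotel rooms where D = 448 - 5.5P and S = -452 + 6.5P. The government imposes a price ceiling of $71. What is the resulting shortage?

Equilibrium price would be P* = 75, so the ceiling at 71 binds.
At P = 71: D = 448 − 5.5(71) = 57.5, S = -452 + 6.5(71) = 9.5.
Shortage = 57.5 − 9.5 = 48.

Shortage = 48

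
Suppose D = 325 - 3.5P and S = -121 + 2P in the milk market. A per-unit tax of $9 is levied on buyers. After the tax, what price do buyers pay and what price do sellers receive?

Buyers pay 928/11, sellers receive 829/11

Pre-tax equilibrium: P* = 892/11, Q* = 453/11.
Tax on buyers shifts demand to D = 325 − 3.5(P + 9) = 293.5 - 3.5P.
293.5 - 3.5P = -121 + 2P gives seller price Ps = 829/11; buyers pay Pb = 829/11 + 9 = 928/11.
New quantity: Q = 325 − 3.5(928/11) = 327/11.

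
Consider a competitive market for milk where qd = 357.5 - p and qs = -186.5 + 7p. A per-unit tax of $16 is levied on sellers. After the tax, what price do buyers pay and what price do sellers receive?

Pre-tax equilibrium: p* = 68, q* = 289.5.
Tax on sellers shifts supply to qs = -186.5 + 7(p − 16) = -298.5 + 7p.
357.5 - p = -298.5 + 7p gives buyer price pb = 82; sellers receive ps = 82 − 16 = 66.
New quantity: q = 357.5 − 1(82) = 275.5.

Buyers pay $82, sellers receive $66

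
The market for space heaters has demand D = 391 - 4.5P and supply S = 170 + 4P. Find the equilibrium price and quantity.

Set D = S: 391 - 4.5P = 170 + 4P.
221 = 8.5P, so P* = 26.
Q* = 391 − 4.5(26) = 274.

P* = 26, Q* = 274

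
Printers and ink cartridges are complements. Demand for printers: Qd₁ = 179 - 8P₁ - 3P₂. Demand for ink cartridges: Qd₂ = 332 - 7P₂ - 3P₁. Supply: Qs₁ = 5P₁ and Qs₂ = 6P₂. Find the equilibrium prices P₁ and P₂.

Market 1: 179 - 8P₁ - 3P₂ = 5P₁ → 13P₁ + 3P₂ = 179.
Market 2: 13P₂ + 3P₁ = 332.
Eliminating P₂: 13×(1) − 3×(2) gives 160P₁ = 1331, so P₁ = 8.31875.
Back-substitute into (2): P₂ = (332 − 3×8.31875) / 13 = 23.61875.

P₁ = 8.31875, P₂ = 23.61875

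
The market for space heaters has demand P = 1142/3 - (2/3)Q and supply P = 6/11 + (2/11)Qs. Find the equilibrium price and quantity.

P* = 82, Q* = 448

Set the two price expressions equal: 1142/3 - (2/3)Q = 6/11 + (2/11)Q.
12544/33 = (28/33)Q, so Q* = 448.
P* = 1142/3 − (2/3)(448) = 82.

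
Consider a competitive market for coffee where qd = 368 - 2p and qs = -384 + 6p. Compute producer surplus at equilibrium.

Equilibrium: 368 - 2p = -384 + 6p gives p* = 94, q* = 180.
Supply starts at p = 64 (where qs = 0).
PS = ½(94 − 64)(180) = 2700.

Producer surplus = 2700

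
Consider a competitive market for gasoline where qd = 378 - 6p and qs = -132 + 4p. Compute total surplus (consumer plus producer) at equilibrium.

Equilibrium: 378 - 6p = -132 + 4p gives p* = 51, q* = 72.
Demand choke price: p = 63; supply starts at p = 33.
CS = ½(63 − 51)(72) = 432; PS = ½(51 − 33)(72) = 648.

Total surplus = 1080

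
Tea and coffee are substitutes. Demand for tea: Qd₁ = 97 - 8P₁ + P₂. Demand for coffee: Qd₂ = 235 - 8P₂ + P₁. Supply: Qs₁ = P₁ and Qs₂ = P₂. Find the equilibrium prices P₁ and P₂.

P₁ = 13.85, P₂ = 27.65

Market 1: 97 - 8P₁ + P₂ = P₁ → 9P₁ - P₂ = 97.
Market 2: 9P₂ - P₁ = 235.
Eliminating P₂: 9×(1) + 1×(2) gives 80P₁ = 1108, so P₁ = 13.85.
Back-substitute into (2): P₂ = (235 + 1×13.85) / 9 = 27.65.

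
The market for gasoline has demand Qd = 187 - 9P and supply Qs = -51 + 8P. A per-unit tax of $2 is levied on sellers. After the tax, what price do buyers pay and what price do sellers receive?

Pre-tax equilibrium: P* = 14, Q* = 61.
Tax on sellers shifts supply to Qs = -51 + 8(P − 2) = -67 + 8P.
187 - 9P = -67 + 8P gives buyer price Pb = 254/17; sellers receive Ps = 254/17 − 2 = 220/17.
New quantity: Q = 187 − 9(254/17) = 893/17.

Buyers pay 254/17, sellers receive 220/17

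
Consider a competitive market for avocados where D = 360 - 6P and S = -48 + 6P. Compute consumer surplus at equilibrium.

Equilibrium: 360 - 6P = -48 + 6P gives P* = 34, Q* = 156.
Demand choke price (D = 0): P = 60.
CS = ½(60 − 34)(156) = 2028.

Consumer surplus = 2028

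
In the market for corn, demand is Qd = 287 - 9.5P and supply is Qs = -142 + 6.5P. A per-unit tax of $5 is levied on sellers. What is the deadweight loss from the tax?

Pre-tax equilibrium: P* = 26.8125, Q* = 32.28125.
Tax on sellers shifts supply to Qs = -142 + 6.5(P − 5) = -174.5 + 6.5P.
287 - 9.5P = -174.5 + 6.5P gives buyer price Pb = 28.84375; sellers receive Ps = 28.84375 − 5 = 23.84375.
New quantity: Q = 287 − 9.5(28.84375) = 12.984375.
DWL = ½ × 5 × (32.28125 − 12.984375) = 48.2421875.

Deadweight loss = 48.2421875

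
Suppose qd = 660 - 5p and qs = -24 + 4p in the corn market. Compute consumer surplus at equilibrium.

Equilibrium: 660 - 5p = -24 + 4p gives p* = 76, q* = 280.
Demand choke price (qd = 0): p = 132.
CS = ½(132 − 76)(280) = 7840.

Consumer surplus = 7840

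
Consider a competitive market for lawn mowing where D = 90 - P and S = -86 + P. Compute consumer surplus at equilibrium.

Consumer surplus = 2

Equilibrium: 90 - P = -86 + P gives P* = 88, Q* = 2.
Demand choke price (D = 0): P = 90.
CS = ½(90 − 88)(2) = 2.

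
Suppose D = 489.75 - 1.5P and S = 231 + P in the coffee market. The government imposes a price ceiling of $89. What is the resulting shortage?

Shortage = 36.25

Equilibrium price would be P* = 103.5, so the ceiling at 89 binds.
At P = 89: D = 489.75 − 1.5(89) = 356.25, S = 231 + 1(89) = 320.
Shortage = 356.25 − 320 = 36.25.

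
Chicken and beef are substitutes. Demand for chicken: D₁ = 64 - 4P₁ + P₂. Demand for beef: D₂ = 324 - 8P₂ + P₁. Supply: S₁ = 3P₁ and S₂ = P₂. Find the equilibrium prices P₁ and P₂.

P₁ = 450/31, P₂ = 1166/31

Market 1: 64 - 4P₁ + P₂ = 3P₁ → 7P₁ - P₂ = 64.
Market 2: 9P₂ - P₁ = 324.
Eliminating P₂: 9×(1) + 1×(2) gives 62P₁ = 900, so P₁ = 450/31.
Back-substitute into (2): P₂ = (324 + 1×450/31) / 9 = 1166/31.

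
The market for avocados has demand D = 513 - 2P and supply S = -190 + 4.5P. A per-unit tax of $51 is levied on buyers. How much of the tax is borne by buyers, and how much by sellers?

Buyers bear 459/13, sellers bear 204/13

Pre-tax equilibrium: P* = 1406/13, Q* = 3857/13.
Tax on buyers shifts demand to D = 513 − 2(P + 51) = 411 - 2P.
411 - 2P = -190 + 4.5P gives seller price Ps = 1202/13; buyers pay Pb = 1202/13 + 51 = 1865/13.
New quantity: Q = 513 − 2(1865/13) = 2939/13.
Buyer burden = 1865/13 − 1406/13 = 459/13; seller burden = 1406/13 − 1202/13 = 204/13.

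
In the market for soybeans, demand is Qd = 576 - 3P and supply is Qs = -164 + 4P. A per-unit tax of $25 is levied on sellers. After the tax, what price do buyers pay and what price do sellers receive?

Pre-tax equilibrium: P* = 740/7, Q* = 1812/7.
Tax on sellers shifts supply to Qs = -164 + 4(P − 25) = -264 + 4P.
576 - 3P = -264 + 4P gives buyer price Pb = 120; sellers receive Ps = 120 − 25 = 95.
New quantity: Q = 576 − 3(120) = 216.

Buyers pay $120, sellers receive $95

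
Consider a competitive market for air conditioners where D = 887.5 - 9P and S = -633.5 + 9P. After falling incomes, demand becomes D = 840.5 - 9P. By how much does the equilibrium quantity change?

Original equilibrium: P* = 84.5, Q* = 127.
New equilibrium: 840.5 - 9P = -633.5 + 9P, so 1474 = 18P and P' = 737/9; Q' = 840.5 − 9(737/9) = 103.5.
Change in quantity: 103.5 − 127 = -23.5.

ΔQ = -23.5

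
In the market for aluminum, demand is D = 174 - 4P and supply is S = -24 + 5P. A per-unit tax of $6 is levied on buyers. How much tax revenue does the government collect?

Pre-tax equilibrium: P* = 22, Q* = 86.
Tax on buyers shifts demand to D = 174 − 4(P + 6) = 150 - 4P.
150 - 4P = -24 + 5P gives seller price Ps = 58/3; buyers pay Pb = 58/3 + 6 = 76/3.
New quantity: Q = 174 − 4(76/3) = 218/3.
Revenue = 6 × 218/3 = 436.

Tax revenue = 436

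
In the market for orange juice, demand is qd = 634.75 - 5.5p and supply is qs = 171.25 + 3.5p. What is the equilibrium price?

Set qd = qs: 634.75 - 5.5p = 171.25 + 3.5p.
463.5 = 9p, so p* = 51.5.
q* = 634.75 − 5.5(51.5) = 351.5.

p* = 51.5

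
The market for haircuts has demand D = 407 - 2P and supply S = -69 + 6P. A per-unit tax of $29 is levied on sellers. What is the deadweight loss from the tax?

Deadweight loss = 630.75

Pre-tax equilibrium: P* = 59.5, Q* = 288.
Tax on sellers shifts supply to S = -69 + 6(P − 29) = -243 + 6P.
407 - 2P = -243 + 6P gives buyer price Pb = 81.25; sellers receive Ps = 81.25 − 29 = 52.25.
New quantity: Q = 407 − 2(81.25) = 244.5.
DWL = ½ × 29 × (288 − 244.5) = 630.75.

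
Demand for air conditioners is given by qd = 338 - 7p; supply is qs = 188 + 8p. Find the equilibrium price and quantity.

Set qd = qs: 338 - 7p = 188 + 8p.
150 = 15p, so p* = 10.
q* = 338 − 7(10) = 268.

p* = 10, q* = 268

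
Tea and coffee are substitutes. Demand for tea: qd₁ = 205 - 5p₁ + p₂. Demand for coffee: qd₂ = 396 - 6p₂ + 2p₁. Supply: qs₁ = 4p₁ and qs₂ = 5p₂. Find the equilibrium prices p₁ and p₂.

Market 1: 205 - 5p₁ + p₂ = 4p₁ → 9p₁ - p₂ = 205.
Market 2: 11p₂ - 2p₁ = 396.
Eliminating p₂: 11×(1) + 1×(2) gives 97p₁ = 2651, so p₁ = 2651/97.
Back-substitute into (2): p₂ = (396 + 2×2651/97) / 11 = 3974/97.

p₁ = 2651/97, p₂ = 3974/97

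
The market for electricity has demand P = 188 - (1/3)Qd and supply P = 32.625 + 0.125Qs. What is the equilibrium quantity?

Set the two price expressions equal: 188 - (1/3)Q = 32.625 + 0.125Q.
155.375 = (11/24)Q, so Q* = 339.
P* = 188 − (1/3)(339) = 75.

Q* = 339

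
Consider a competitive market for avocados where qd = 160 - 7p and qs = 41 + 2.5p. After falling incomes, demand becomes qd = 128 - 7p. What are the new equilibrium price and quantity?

Original equilibrium: p* = 238/19, q* = 1374/19.
New equilibrium: 128 - 7p = 41 + 2.5p, so 87 = 9.5p and p' = 174/19; q' = 128 − 7(174/19) = 1214/19.

p' = 174/19, q' = 1214/19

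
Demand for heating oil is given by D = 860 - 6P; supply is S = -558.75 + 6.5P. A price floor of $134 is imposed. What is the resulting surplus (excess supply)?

Equilibrium price would be P* = 113.5, so the floor at 134 binds.
At P = 134: D = 56, S = 312.25.
Surplus = 312.25 − 56 = 256.25.

Surplus = 256.25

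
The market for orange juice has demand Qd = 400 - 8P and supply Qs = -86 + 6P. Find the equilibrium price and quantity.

Set Qd = Qs: 400 - 8P = -86 + 6P.
486 = 14P, so P* = 243/7.
Q* = 400 − 8(243/7) = 856/7.

P* = 243/7, Q* = 856/7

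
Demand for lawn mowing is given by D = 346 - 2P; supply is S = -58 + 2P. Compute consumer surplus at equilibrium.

Equilibrium: 346 - 2P = -58 + 2P gives P* = 101, Q* = 144.
Demand choke price (D = 0): P = 173.
CS = ½(173 − 101)(144) = 5184.

Consumer surplus = 5184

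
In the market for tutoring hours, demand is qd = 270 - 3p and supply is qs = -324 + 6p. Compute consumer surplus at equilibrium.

Equilibrium: 270 - 3p = -324 + 6p gives p* = 66, q* = 72.
Demand choke price (qd = 0): p = 90.
CS = ½(90 − 66)(72) = 864.

Consumer surplus = 864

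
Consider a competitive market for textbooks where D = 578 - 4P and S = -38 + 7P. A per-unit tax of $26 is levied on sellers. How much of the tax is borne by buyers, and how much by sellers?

Buyers bear 182/11, sellers bear 104/11

Pre-tax equilibrium: P* = 56, Q* = 354.
Tax on sellers shifts supply to S = -38 + 7(P − 26) = -220 + 7P.
578 - 4P = -220 + 7P gives buyer price Pb = 798/11; sellers receive Ps = 798/11 − 26 = 512/11.
New quantity: Q = 578 − 4(798/11) = 3166/11.
Buyer burden = 798/11 − 56 = 182/11; seller burden = 56 − 512/11 = 104/11.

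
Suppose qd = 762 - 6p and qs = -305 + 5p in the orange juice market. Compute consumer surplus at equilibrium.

Consumer surplus = 2700

Equilibrium: 762 - 6p = -305 + 5p gives p* = 97, q* = 180.
Demand choke price (qd = 0): p = 127.
CS = ½(127 − 97)(180) = 2700.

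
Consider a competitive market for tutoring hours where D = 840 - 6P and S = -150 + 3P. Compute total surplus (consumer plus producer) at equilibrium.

Total surplus = 8100

Equilibrium: 840 - 6P = -150 + 3P gives P* = 110, Q* = 180.
Demand choke price: P = 140; supply starts at P = 50.
CS = ½(140 − 110)(180) = 2700; PS = ½(110 − 50)(180) = 5400.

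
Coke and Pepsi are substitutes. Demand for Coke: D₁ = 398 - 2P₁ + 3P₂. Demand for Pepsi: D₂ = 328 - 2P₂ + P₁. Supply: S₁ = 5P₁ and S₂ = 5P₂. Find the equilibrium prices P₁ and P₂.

Market 1: 398 - 2P₁ + 3P₂ = 5P₁ → 7P₁ - 3P₂ = 398.
Market 2: 7P₂ - P₁ = 328.
Eliminating P₂: 7×(1) + 3×(2) gives 46P₁ = 3770, so P₁ = 1885/23.
Back-substitute into (2): P₂ = (328 + 1×1885/23) / 7 = 1347/23.

P₁ = 1885/23, P₂ = 1347/23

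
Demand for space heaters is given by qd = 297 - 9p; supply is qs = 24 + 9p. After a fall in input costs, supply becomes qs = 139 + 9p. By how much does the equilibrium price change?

Δp = -115/18

Original equilibrium: p* = 91/6, q* = 160.5.
New equilibrium: 297 - 9p = 139 + 9p, so 158 = 18p and p' = 79/9; q' = 297 − 9(79/9) = 218.
Change in price: 79/9 − 91/6 = -115/18.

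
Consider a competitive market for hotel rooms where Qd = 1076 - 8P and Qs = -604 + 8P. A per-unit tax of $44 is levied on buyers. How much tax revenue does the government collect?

Tax revenue = 2640

Pre-tax equilibrium: P* = 105, Q* = 236.
Tax on buyers shifts demand to Qd = 1076 − 8(P + 44) = 724 - 8P.
724 - 8P = -604 + 8P gives seller price Ps = 83; buyers pay Pb = 83 + 44 = 127.
New quantity: Q = 1076 − 8(127) = 60.
Revenue = 44 × 60 = 2640.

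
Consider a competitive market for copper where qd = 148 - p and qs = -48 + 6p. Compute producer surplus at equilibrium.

Equilibrium: 148 - p = -48 + 6p gives p* = 28, q* = 120.
Supply starts at p = 8 (where qs = 0).
PS = ½(28 − 8)(120) = 1200.

Producer surplus = 1200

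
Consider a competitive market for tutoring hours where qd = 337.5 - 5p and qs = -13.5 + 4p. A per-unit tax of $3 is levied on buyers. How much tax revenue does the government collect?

Pre-tax equilibrium: p* = 39, q* = 142.5.
Tax on buyers shifts demand to qd = 337.5 − 5(p + 3) = 322.5 - 5p.
322.5 - 5p = -13.5 + 4p gives seller price ps = 112/3; buyers pay pb = 112/3 + 3 = 121/3.
New quantity: q = 337.5 − 5(121/3) = 815/6.
Revenue = 3 × 815/6 = 407.5.

Tax revenue = 407.5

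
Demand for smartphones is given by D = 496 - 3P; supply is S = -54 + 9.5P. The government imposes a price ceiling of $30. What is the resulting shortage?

Shortage = 175

Equilibrium price would be P* = 44, so the ceiling at 30 binds.
At P = 30: D = 496 − 3(30) = 406, S = -54 + 9.5(30) = 231.
Shortage = 406 − 231 = 175.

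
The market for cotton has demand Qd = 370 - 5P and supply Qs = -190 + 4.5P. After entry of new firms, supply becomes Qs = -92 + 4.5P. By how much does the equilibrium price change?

ΔP = -196/19

Original equilibrium: P* = 1120/19, Q* = 1430/19.
New equilibrium: 370 - 5P = -92 + 4.5P, so 462 = 9.5P and P' = 924/19; Q' = 370 − 5(924/19) = 2410/19.
Change in price: 924/19 − 1120/19 = -196/19.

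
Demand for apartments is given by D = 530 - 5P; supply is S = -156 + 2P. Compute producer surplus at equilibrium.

Producer surplus = 400

Equilibrium: 530 - 5P = -156 + 2P gives P* = 98, Q* = 40.
Supply starts at P = 78 (where S = 0).
PS = ½(98 − 78)(40) = 400.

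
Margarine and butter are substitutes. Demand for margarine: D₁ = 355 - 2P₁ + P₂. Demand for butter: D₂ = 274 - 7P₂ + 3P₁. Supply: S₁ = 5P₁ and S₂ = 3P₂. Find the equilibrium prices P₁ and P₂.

P₁ = 3824/67, P₂ = 2983/67

Market 1: 355 - 2P₁ + P₂ = 5P₁ → 7P₁ - P₂ = 355.
Market 2: 10P₂ - 3P₁ = 274.
Eliminating P₂: 10×(1) + 1×(2) gives 67P₁ = 3824, so P₁ = 3824/67.
Back-substitute into (2): P₂ = (274 + 3×3824/67) / 10 = 2983/67.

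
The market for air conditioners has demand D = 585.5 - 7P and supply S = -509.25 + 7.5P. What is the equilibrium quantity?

Q* = 57

Set D = S: 585.5 - 7P = -509.25 + 7.5P.
1094.75 = 14.5P, so P* = 75.5.
Q* = 585.5 − 7(75.5) = 57.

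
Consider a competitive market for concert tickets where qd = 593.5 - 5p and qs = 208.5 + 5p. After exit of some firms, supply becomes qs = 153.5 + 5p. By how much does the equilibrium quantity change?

Original equilibrium: p* = 38.5, q* = 401.
New equilibrium: 593.5 - 5p = 153.5 + 5p, so 440 = 10p and p' = 44; q' = 593.5 − 5(44) = 373.5.
Change in quantity: 373.5 − 401 = -27.5.

Δq = -27.5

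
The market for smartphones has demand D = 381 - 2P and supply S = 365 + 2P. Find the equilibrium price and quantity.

Set D = S: 381 - 2P = 365 + 2P.
16 = 4P, so P* = 4.
Q* = 381 − 2(4) = 373.

P* = 4, Q* = 373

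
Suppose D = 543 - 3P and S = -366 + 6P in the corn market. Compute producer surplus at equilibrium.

Producer surplus = 4800

Equilibrium: 543 - 3P = -366 + 6P gives P* = 101, Q* = 240.
Supply starts at P = 61 (where S = 0).
PS = ½(101 − 61)(240) = 4800.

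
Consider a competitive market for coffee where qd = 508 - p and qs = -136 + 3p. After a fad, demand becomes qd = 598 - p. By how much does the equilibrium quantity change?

Original equilibrium: p* = 161, q* = 347.
New equilibrium: 598 - p = -136 + 3p, so 734 = 4p and p' = 183.5; q' = 598 − 1(183.5) = 414.5.
Change in quantity: 414.5 − 347 = 67.5.

Δq = 67.5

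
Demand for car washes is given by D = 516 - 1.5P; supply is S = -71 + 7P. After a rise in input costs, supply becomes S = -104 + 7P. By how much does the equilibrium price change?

ΔP = 66/17

Original equilibrium: P* = 1174/17, Q* = 7011/17.
New equilibrium: 516 - 1.5P = -104 + 7P, so 620 = 8.5P and P' = 1240/17; Q' = 516 − 1.5(1240/17) = 6912/17.
Change in price: 1240/17 − 1174/17 = 66/17.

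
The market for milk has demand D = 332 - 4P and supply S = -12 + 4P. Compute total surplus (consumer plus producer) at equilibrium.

Total surplus = 6400

Equilibrium: 332 - 4P = -12 + 4P gives P* = 43, Q* = 160.
Demand choke price: P = 83; supply starts at P = 3.
CS = ½(83 − 43)(160) = 3200; PS = ½(43 − 3)(160) = 3200.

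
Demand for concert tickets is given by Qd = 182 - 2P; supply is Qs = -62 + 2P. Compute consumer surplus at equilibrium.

Consumer surplus = 900

Equilibrium: 182 - 2P = -62 + 2P gives P* = 61, Q* = 60.
Demand choke price (Qd = 0): P = 91.
CS = ½(91 − 61)(60) = 900.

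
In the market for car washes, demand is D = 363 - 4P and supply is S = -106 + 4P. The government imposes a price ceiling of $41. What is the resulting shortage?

Equilibrium price would be P* = 58.625, so the ceiling at 41 binds.
At P = 41: D = 363 − 4(41) = 199, S = -106 + 4(41) = 58.
Shortage = 199 − 58 = 141.

Shortage = 141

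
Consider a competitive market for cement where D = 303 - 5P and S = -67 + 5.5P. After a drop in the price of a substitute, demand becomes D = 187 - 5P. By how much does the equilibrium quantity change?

Original equilibrium: P* = 740/21, Q* = 2663/21.
New equilibrium: 187 - 5P = -67 + 5.5P, so 254 = 10.5P and P' = 508/21; Q' = 187 − 5(508/21) = 1387/21.
Change in quantity: 1387/21 − 2663/21 = -1276/21.

ΔQ = -1276/21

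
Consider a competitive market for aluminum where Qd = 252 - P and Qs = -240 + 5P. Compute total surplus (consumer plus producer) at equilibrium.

Equilibrium: 252 - P = -240 + 5P gives P* = 82, Q* = 170.
Demand choke price: P = 252; supply starts at P = 48.
CS = ½(252 − 82)(170) = 14450; PS = ½(82 − 48)(170) = 2890.

Total surplus = 17340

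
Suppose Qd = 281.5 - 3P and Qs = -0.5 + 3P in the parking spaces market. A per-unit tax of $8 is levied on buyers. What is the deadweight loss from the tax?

Deadweight loss = 48

Pre-tax equilibrium: P* = 47, Q* = 140.5.
Tax on buyers shifts demand to Qd = 281.5 − 3(P + 8) = 257.5 - 3P.
257.5 - 3P = -0.5 + 3P gives seller price Ps = 43; buyers pay Pb = 43 + 8 = 51.
New quantity: Q = 281.5 − 3(51) = 128.5.
DWL = ½ × 8 × (140.5 − 128.5) = 48.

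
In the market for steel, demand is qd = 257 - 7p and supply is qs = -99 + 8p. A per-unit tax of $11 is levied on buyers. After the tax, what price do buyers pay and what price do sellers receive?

Buyers pay $29.6, sellers receive $18.6

Pre-tax equilibrium: p* = 356/15, q* = 1363/15.
Tax on buyers shifts demand to qd = 257 − 7(p + 11) = 180 - 7p.
180 - 7p = -99 + 8p gives seller price ps = 18.6; buyers pay pb = 18.6 + 11 = 29.6.
New quantity: q = 257 − 7(29.6) = 49.8.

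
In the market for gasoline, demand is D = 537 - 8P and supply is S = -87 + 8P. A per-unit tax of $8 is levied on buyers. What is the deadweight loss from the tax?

Pre-tax equilibrium: P* = 39, Q* = 225.
Tax on buyers shifts demand to D = 537 − 8(P + 8) = 473 - 8P.
473 - 8P = -87 + 8P gives seller price Ps = 35; buyers pay Pb = 35 + 8 = 43.
New quantity: Q = 537 − 8(43) = 193.
DWL = ½ × 8 × (225 − 193) = 128.

Deadweight loss = 128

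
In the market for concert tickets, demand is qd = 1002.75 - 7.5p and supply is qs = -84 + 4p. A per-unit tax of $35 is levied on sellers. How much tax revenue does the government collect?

Tax revenue = 163170/23

Pre-tax equilibrium: p* = 94.5, q* = 294.
Tax on sellers shifts supply to qs = -84 + 4(p − 35) = -224 + 4p.
1002.75 - 7.5p = -224 + 4p gives buyer price pb = 4907/46; sellers receive ps = 4907/46 − 35 = 3297/46.
New quantity: q = 1002.75 − 7.5(4907/46) = 4662/23.
Revenue = 35 × 4662/23 = 163170/23.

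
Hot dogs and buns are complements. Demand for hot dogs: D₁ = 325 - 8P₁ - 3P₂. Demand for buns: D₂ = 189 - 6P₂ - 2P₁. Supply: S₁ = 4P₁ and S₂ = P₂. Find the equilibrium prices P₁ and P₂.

Market 1: 325 - 8P₁ - 3P₂ = 4P₁ → 12P₁ + 3P₂ = 325.
Market 2: 7P₂ + 2P₁ = 189.
Eliminating P₂: 7×(1) − 3×(2) gives 78P₁ = 1708, so P₁ = 854/39.
Back-substitute into (2): P₂ = (189 − 2×854/39) / 7 = 809/39.

P₁ = 854/39, P₂ = 809/39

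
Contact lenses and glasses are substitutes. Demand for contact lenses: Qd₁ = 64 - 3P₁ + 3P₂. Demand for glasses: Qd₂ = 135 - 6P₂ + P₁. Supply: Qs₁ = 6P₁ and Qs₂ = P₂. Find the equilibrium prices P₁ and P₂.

Market 1: 64 - 3P₁ + 3P₂ = 6P₁ → 9P₁ - 3P₂ = 64.
Market 2: 7P₂ - P₁ = 135.
Eliminating P₂: 7×(1) + 3×(2) gives 60P₁ = 853, so P₁ = 853/60.
Back-substitute into (2): P₂ = (135 + 1×853/60) / 7 = 1279/60.

P₁ = 853/60, P₂ = 1279/60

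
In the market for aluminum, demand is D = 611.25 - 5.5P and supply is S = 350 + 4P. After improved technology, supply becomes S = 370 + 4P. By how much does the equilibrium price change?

ΔP = -40/19

Original equilibrium: P* = 27.5, Q* = 460.
New equilibrium: 611.25 - 5.5P = 370 + 4P, so 241.25 = 9.5P and P' = 965/38; Q' = 611.25 − 5.5(965/38) = 8960/19.
Change in price: 965/38 − 27.5 = -40/19.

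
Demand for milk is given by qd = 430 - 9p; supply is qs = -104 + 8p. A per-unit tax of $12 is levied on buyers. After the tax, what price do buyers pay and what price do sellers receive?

Buyers pay 630/17, sellers receive 426/17

Pre-tax equilibrium: p* = 534/17, q* = 2504/17.
Tax on buyers shifts demand to qd = 430 − 9(p + 12) = 322 - 9p.
322 - 9p = -104 + 8p gives seller price ps = 426/17; buyers pay pb = 426/17 + 12 = 630/17.
New quantity: q = 430 − 9(630/17) = 1640/17.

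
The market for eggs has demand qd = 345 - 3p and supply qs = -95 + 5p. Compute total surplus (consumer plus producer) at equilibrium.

Total surplus = 8640

Equilibrium: 345 - 3p = -95 + 5p gives p* = 55, q* = 180.
Demand choke price: p = 115; supply starts at p = 19.
CS = ½(115 − 55)(180) = 5400; PS = ½(55 − 19)(180) = 3240.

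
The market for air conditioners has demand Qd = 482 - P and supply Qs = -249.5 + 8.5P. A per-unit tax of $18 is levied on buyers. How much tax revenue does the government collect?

Tax revenue = 133002/19

Pre-tax equilibrium: P* = 77, Q* = 405.
Tax on buyers shifts demand to Qd = 482 − 1(P + 18) = 464 - P.
464 - P = -249.5 + 8.5P gives seller price Ps = 1427/19; buyers pay Pb = 1427/19 + 18 = 1769/19.
New quantity: Q = 482 − 1(1769/19) = 7389/19.
Revenue = 18 × 7389/19 = 133002/19.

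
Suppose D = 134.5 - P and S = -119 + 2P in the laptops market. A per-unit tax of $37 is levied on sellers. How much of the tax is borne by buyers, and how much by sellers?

Buyers bear 74/3, sellers bear 37/3

Pre-tax equilibrium: P* = 84.5, Q* = 50.
Tax on sellers shifts supply to S = -119 + 2(P − 37) = -193 + 2P.
134.5 - P = -193 + 2P gives buyer price Pb = 655/6; sellers receive Ps = 655/6 − 37 = 433/6.
New quantity: Q = 134.5 − 1(655/6) = 76/3.
Buyer burden = 655/6 − 84.5 = 74/3; seller burden = 84.5 − 433/6 = 37/3.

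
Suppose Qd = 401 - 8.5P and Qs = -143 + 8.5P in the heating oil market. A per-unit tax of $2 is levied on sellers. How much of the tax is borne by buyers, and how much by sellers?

Buyers bear $1, sellers bear $1

Pre-tax equilibrium: P* = 32, Q* = 129.
Tax on sellers shifts supply to Qs = -143 + 8.5(P − 2) = -160 + 8.5P.
401 - 8.5P = -160 + 8.5P gives buyer price Pb = 33; sellers receive Ps = 33 − 2 = 31.
New quantity: Q = 401 − 8.5(33) = 120.5.
Buyer burden = 33 − 32 = 1; seller burden = 32 − 31 = 1.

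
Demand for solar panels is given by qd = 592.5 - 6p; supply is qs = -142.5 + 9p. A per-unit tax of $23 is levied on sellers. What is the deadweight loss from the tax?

Pre-tax equilibrium: p* = 49, q* = 298.5.
Tax on sellers shifts supply to qs = -142.5 + 9(p − 23) = -349.5 + 9p.
592.5 - 6p = -349.5 + 9p gives buyer price pb = 62.8; sellers receive ps = 62.8 − 23 = 39.8.
New quantity: q = 592.5 − 6(62.8) = 215.7.
DWL = ½ × 23 × (298.5 − 215.7) = 952.2.

Deadweight loss = 952.2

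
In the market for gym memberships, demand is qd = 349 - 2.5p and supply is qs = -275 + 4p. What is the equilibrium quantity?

q* = 109

Set qd = qs: 349 - 2.5p = -275 + 4p.
624 = 6.5p, so p* = 96.
q* = 349 − 2.5(96) = 109.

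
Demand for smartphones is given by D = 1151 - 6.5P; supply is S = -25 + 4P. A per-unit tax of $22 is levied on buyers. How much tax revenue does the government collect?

Pre-tax equilibrium: P* = 112, Q* = 423.
Tax on buyers shifts demand to D = 1151 − 6.5(P + 22) = 1008 - 6.5P.
1008 - 6.5P = -25 + 4P gives seller price Ps = 2066/21; buyers pay Pb = 2066/21 + 22 = 2528/21.
New quantity: Q = 1151 − 6.5(2528/21) = 7739/21.
Revenue = 22 × 7739/21 = 170258/21.

Tax revenue = 170258/21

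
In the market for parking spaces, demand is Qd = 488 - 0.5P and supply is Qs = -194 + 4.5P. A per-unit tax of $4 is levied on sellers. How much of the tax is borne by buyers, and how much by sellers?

Buyers bear $3.6, sellers bear $0.4

Pre-tax equilibrium: P* = 136.4, Q* = 419.8.
Tax on sellers shifts supply to Qs = -194 + 4.5(P − 4) = -212 + 4.5P.
488 - 0.5P = -212 + 4.5P gives buyer price Pb = 140; sellers receive Ps = 140 − 4 = 136.
New quantity: Q = 488 − 0.5(140) = 418.
Buyer burden = 140 − 136.4 = 3.6; seller burden = 136.4 − 136 = 0.4.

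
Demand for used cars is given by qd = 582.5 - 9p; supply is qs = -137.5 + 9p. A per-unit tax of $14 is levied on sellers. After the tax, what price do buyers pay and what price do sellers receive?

Buyers pay $47, sellers receive $33

Pre-tax equilibrium: p* = 40, q* = 222.5.
Tax on sellers shifts supply to qs = -137.5 + 9(p − 14) = -263.5 + 9p.
582.5 - 9p = -263.5 + 9p gives buyer price pb = 47; sellers receive ps = 47 − 14 = 33.
New quantity: q = 582.5 − 9(47) = 159.5.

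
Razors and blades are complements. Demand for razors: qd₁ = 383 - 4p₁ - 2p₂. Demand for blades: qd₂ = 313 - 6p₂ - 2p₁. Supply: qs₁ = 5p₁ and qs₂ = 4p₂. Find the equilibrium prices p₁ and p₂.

Market 1: 383 - 4p₁ - 2p₂ = 5p₁ → 9p₁ + 2p₂ = 383.
Market 2: 10p₂ + 2p₁ = 313.
Eliminating p₂: 10×(1) − 2×(2) gives 86p₁ = 3204, so p₁ = 1602/43.
Back-substitute into (2): p₂ = (313 − 2×1602/43) / 10 = 2051/86.

p₁ = 1602/43, p₂ = 2051/86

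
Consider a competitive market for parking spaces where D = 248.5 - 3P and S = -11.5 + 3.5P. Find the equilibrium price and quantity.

Set D = S: 248.5 - 3P = -11.5 + 3.5P.
260 = 6.5P, so P* = 40.
Q* = 248.5 − 3(40) = 128.5.

P* = 40, Q* = 128.5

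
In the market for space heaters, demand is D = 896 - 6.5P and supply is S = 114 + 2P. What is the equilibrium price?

P* = 92

Set D = S: 896 - 6.5P = 114 + 2P.
782 = 8.5P, so P* = 92.
Q* = 896 − 6.5(92) = 298.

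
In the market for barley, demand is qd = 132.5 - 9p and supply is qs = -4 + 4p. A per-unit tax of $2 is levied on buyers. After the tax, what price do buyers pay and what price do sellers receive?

Pre-tax equilibrium: p* = 10.5, q* = 38.
Tax on buyers shifts demand to qd = 132.5 − 9(p + 2) = 114.5 - 9p.
114.5 - 9p = -4 + 4p gives seller price ps = 237/26; buyers pay pb = 237/26 + 2 = 289/26.
New quantity: q = 132.5 − 9(289/26) = 422/13.

Buyers pay 289/26, sellers receive 237/26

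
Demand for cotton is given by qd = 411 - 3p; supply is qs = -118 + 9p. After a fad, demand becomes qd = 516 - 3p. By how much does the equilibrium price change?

Original equilibrium: p* = 529/12, q* = 278.75.
New equilibrium: 516 - 3p = -118 + 9p, so 634 = 12p and p' = 317/6; q' = 516 − 3(317/6) = 357.5.
Change in price: 317/6 − 529/12 = 8.75.

Δp = 8.75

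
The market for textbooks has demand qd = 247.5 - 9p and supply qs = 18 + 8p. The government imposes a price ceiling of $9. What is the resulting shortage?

Shortage = 76.5

Equilibrium price would be p* = 13.5, so the ceiling at 9 binds.
At p = 9: qd = 247.5 − 9(9) = 166.5, qs = 18 + 8(9) = 90.
Shortage = 166.5 − 90 = 76.5.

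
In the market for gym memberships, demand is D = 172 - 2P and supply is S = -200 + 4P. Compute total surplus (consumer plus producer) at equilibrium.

Total surplus = 864

Equilibrium: 172 - 2P = -200 + 4P gives P* = 62, Q* = 48.
Demand choke price: P = 86; supply starts at P = 50.
CS = ½(86 − 62)(48) = 576; PS = ½(62 − 50)(48) = 288.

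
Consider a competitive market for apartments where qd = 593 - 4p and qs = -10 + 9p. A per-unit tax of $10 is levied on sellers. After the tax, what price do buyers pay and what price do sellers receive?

Buyers pay 693/13, sellers receive 563/13

Pre-tax equilibrium: p* = 603/13, q* = 5297/13.
Tax on sellers shifts supply to qs = -10 + 9(p − 10) = -100 + 9p.
593 - 4p = -100 + 9p gives buyer price pb = 693/13; sellers receive ps = 693/13 − 10 = 563/13.
New quantity: q = 593 − 4(693/13) = 4937/13.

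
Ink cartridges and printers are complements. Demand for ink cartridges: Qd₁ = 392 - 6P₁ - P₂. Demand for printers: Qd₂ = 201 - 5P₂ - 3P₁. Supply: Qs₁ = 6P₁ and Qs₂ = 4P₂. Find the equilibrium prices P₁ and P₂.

P₁ = 1109/35, P₂ = 412/35

Market 1: 392 - 6P₁ - P₂ = 6P₁ → 12P₁ + P₂ = 392.
Market 2: 9P₂ + 3P₁ = 201.
Eliminating P₂: 9×(1) − 1×(2) gives 105P₁ = 3327, so P₁ = 1109/35.
Back-substitute into (2): P₂ = (201 − 3×1109/35) / 9 = 412/35.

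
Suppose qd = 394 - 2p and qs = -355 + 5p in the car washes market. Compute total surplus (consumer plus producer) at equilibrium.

Total surplus = 11340

Equilibrium: 394 - 2p = -355 + 5p gives p* = 107, q* = 180.
Demand choke price: p = 197; supply starts at p = 71.
CS = ½(197 − 107)(180) = 8100; PS = ½(107 − 71)(180) = 3240.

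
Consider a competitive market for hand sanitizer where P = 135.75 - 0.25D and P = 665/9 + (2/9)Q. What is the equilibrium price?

P* = 103

Set the two price expressions equal: 135.75 - 0.25Q = 665/9 + (2/9)Q.
2227/36 = (17/36)Q, so Q* = 131.
P* = 135.75 − (0.25)(131) = 103.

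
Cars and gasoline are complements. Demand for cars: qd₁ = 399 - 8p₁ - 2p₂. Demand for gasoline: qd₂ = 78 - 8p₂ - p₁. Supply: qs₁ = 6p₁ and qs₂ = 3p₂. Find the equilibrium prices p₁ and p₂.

Market 1: 399 - 8p₁ - 2p₂ = 6p₁ → 14p₁ + 2p₂ = 399.
Market 2: 11p₂ + p₁ = 78.
Eliminating p₂: 11×(1) − 2×(2) gives 152p₁ = 4233, so p₁ = 4233/152.
Back-substitute into (2): p₂ = (78 − 1×4233/152) / 11 = 693/152.

p₁ = 4233/152, p₂ = 693/152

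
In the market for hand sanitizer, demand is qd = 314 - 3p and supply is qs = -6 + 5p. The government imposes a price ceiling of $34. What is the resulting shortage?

Shortage = 48

Equilibrium price would be p* = 40, so the ceiling at 34 binds.
At p = 34: qd = 314 − 3(34) = 212, qs = -6 + 5(34) = 164.
Shortage = 212 − 164 = 48.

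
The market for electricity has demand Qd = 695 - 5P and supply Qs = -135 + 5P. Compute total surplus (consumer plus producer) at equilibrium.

Equilibrium: 695 - 5P = -135 + 5P gives P* = 83, Q* = 280.
Demand choke price: P = 139; supply starts at P = 27.
CS = ½(139 − 83)(280) = 7840; PS = ½(83 − 27)(280) = 7840.

Total surplus = 15680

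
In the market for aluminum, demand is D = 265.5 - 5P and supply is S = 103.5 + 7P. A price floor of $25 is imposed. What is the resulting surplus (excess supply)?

Surplus = 138

Equilibrium price would be P* = 13.5, so the floor at 25 binds.
At P = 25: D = 140.5, S = 278.5.
Surplus = 278.5 − 140.5 = 138.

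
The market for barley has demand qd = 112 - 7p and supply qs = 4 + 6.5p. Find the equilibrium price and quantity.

Set qd = qs: 112 - 7p = 4 + 6.5p.
108 = 13.5p, so p* = 8.
q* = 112 − 7(8) = 56.

p* = 8, q* = 56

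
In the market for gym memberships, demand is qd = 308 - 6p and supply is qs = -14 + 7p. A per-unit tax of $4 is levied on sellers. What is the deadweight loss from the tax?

Deadweight loss = 336/13

Pre-tax equilibrium: p* = 322/13, q* = 2072/13.
Tax on sellers shifts supply to qs = -14 + 7(p − 4) = -42 + 7p.
308 - 6p = -42 + 7p gives buyer price pb = 350/13; sellers receive ps = 350/13 − 4 = 298/13.
New quantity: q = 308 − 6(350/13) = 1904/13.
DWL = ½ × 4 × (2072/13 − 1904/13) = 336/13.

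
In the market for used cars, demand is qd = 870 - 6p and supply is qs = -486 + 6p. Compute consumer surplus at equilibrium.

Consumer surplus = 3072

Equilibrium: 870 - 6p = -486 + 6p gives p* = 113, q* = 192.
Demand choke price (qd = 0): p = 145.
CS = ½(145 − 113)(192) = 3072.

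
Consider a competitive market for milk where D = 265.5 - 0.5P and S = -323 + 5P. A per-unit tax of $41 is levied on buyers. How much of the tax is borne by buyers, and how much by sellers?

Buyers bear 410/11, sellers bear 41/11

Pre-tax equilibrium: P* = 107, Q* = 212.
Tax on buyers shifts demand to D = 265.5 − 0.5(P + 41) = 245 - 0.5P.
245 - 0.5P = -323 + 5P gives seller price Ps = 1136/11; buyers pay Pb = 1136/11 + 41 = 1587/11.
New quantity: Q = 265.5 − 0.5(1587/11) = 2127/11.
Buyer burden = 1587/11 − 107 = 410/11; seller burden = 107 − 1136/11 = 41/11.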